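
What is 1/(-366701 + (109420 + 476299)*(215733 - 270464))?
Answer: -1/32057353290 ≈ -3.1194e-11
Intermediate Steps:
1/(-366701 + (109420 + 476299)*(215733 - 270464)) = 1/(-366701 + 585719*(-54731)) = 1/(-366701 - 32056986589) = 1/(-32057353290) = -1/32057353290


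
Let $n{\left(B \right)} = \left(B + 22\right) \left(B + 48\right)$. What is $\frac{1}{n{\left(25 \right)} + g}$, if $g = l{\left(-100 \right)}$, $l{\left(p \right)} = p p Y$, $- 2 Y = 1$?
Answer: $- \frac{1}{1569} \approx -0.00063735$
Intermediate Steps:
$Y = - \frac{1}{2}$ ($Y = \left(- \frac{1}{2}\right) 1 = - \frac{1}{2} \approx -0.5$)
$l{\left(p \right)} = - \frac{p^{2}}{2}$ ($l{\left(p \right)} = p p \left(- \frac{1}{2}\right) = p^{2} \left(- \frac{1}{2}\right) = - \frac{p^{2}}{2}$)
$n{\left(B \right)} = \left(22 + B\right) \left(48 + B\right)$
$g = -5000$ ($g = - \frac{\left(-100\right)^{2}}{2} = \left(- \frac{1}{2}\right) 10000 = -5000$)
$\frac{1}{n{\left(25 \right)} + g} = \frac{1}{\left(1056 + 25^{2} + 70 \cdot 25\right) - 5000} = \frac{1}{\left(1056 + 625 + 1750\right) - 5000} = \frac{1}{3431 - 5000} = \frac{1}{-1569} = - \frac{1}{1569}$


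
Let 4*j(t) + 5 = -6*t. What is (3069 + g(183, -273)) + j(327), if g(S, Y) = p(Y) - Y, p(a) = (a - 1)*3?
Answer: 8113/4 ≈ 2028.3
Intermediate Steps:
p(a) = -3 + 3*a (p(a) = (-1 + a)*3 = -3 + 3*a)
g(S, Y) = -3 + 2*Y (g(S, Y) = (-3 + 3*Y) - Y = -3 + 2*Y)
j(t) = -5/4 - 3*t/2 (j(t) = -5/4 + (-6*t)/4 = -5/4 - 3*t/2)
(3069 + g(183, -273)) + j(327) = (3069 + (-3 + 2*(-273))) + (-5/4 - 3/2*327) = (3069 + (-3 - 546)) + (-5/4 - 981/2) = (3069 - 549) - 1967/4 = 2520 - 1967/4 = 8113/4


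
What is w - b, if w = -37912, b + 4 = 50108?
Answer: -88016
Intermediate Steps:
b = 50104 (b = -4 + 50108 = 50104)
w - b = -37912 - 1*50104 = -37912 - 50104 = -88016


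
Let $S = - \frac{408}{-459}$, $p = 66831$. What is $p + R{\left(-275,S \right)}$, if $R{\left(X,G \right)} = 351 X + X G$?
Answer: $- \frac{269446}{9} \approx -29938.0$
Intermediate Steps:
$S = \frac{8}{9}$ ($S = \left(-408\right) \left(- \frac{1}{459}\right) = \frac{8}{9} \approx 0.88889$)
$R{\left(X,G \right)} = 351 X + G X$
$p + R{\left(-275,S \right)} = 66831 - 275 \left(351 + \frac{8}{9}\right) = 66831 - \frac{870925}{9} = - \frac{269446}{9}$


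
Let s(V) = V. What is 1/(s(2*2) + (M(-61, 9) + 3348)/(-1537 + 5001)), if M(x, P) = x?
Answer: 3464/17143 ≈ 0.20206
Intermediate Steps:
1/(s(2*2) + (M(-61, 9) + 3348)/(-1537 + 5001)) = 1/(2*2 + (-61 + 3348)/(-1537 + 5001)) = 1/(4 + 3287/3464) = 1/(17143/3464) = 3464/17143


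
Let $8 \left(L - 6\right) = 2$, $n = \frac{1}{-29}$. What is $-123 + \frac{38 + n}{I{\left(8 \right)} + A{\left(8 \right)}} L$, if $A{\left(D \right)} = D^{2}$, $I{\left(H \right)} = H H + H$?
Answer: $- \frac{1912923}{15776} \approx -121.26$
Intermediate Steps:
$I{\left(H \right)} = H + H^{2}$ ($I{\left(H \right)} = H^{2} + H = H + H^{2}$)
$n = - \frac{1}{29} \approx -0.034483$
$L = \frac{25}{4}$ ($L = 6 + \frac{1}{8} \cdot 2 = 6 + \frac{1}{4} = \frac{25}{4} \approx 6.25$)
$-123 + \frac{38 + n}{I{\left(8 \right)} + A{\left(8 \right)}} L = -123 + \frac{38 - \frac{1}{29}}{8 \left(1 + 8\right) + 8^{2}} \cdot \frac{25}{4} = -123 + \frac{1101}{29 \left(8 \cdot 9 + 64\right)} \frac{25}{4} = -123 + \frac{1101}{29 \left(72 + 64\right)} \frac{25}{4} = -123 + \frac{1101}{29 \cdot 136} \cdot \frac{25}{4} = -123 + \frac{1101}{29} \cdot \frac{1}{136} \cdot \frac{25}{4} = -123 + \frac{1101}{3944} \cdot \frac{25}{4} = -123 + \frac{27525}{15776} = - \frac{1912923}{15776}$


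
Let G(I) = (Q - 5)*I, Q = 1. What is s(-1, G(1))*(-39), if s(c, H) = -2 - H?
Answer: -78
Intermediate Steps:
G(I) = -4*I (G(I) = (1 - 5)*I = -4*I)
s(-1, G(1))*(-39) = (-2 - (-4))*(-39) = (-2 - 1*(-4))*(-39) = (-2 + 4)*(-39) = 2*(-39) = -78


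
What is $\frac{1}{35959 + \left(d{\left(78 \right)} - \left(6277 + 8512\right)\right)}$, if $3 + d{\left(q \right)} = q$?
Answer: $\frac{1}{21245} \approx 4.707 \cdot 10^{-5}$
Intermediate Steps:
$d{\left(q \right)} = -3 + q$
$\frac{1}{35959 + \left(d{\left(78 \right)} - \left(6277 + 8512\right)\right)} = \frac{1}{35959 + \left(\left(-3 + 78\right) - \left(6277 + 8512\right)\right)} = \frac{1}{35959 + \left(75 - 14789\right)} = \frac{1}{35959 - 14714} = \frac{1}{21245}$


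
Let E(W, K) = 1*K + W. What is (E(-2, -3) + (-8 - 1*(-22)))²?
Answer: 81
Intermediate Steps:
E(W, K) = K + W
(E(-2, -3) + (-8 - 1*(-22)))² = ((-3 - 2) + (-8 - 1*(-22)))² = (-5 + (-8 + 22))² = (-5 + 14)² = 9² = 81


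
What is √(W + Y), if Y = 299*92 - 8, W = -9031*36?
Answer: 4*I*√18601 ≈ 545.54*I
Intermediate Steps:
W = -325116
Y = 27500 (Y = 27508 - 8 = 27500)
√(W + Y) = √(-325116 + 27500) = √(-297616) = 4*I*√18601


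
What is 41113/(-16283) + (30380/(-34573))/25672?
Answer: -1303238179781/516146708066 ≈ -2.5249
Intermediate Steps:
41113/(-16283) + (30380/(-34573))/25672 = 41113*(-1/16283) + (30380*(-1/34573))*(1/25672) = -41113/16283 - 4340/4939*1/25672 = -41113/16283 - 1085/31698502 = -1303238179781/516146708066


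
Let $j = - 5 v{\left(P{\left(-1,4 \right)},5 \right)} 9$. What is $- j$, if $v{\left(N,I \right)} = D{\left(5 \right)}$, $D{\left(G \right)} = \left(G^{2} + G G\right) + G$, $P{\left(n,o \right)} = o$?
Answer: $2475$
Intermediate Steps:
$D{\left(G \right)} = G + 2 G^{2}$ ($D{\left(G \right)} = \left(G^{2} + G^{2}\right) + G = 2 G^{2} + G = G + 2 G^{2}$)
$v{\left(N,I \right)} = 55$ ($v{\left(N,I \right)} = 5 \left(1 + 2 \cdot 5\right) = 5 \left(1 + 10\right) = 5 \cdot 11 = 55$)
$j = -2475$ ($j = \left(-5\right) 55 \cdot 9 = \left(-275\right) 9 = -2475$)
$- j = \left(-1\right) \left(-2475\right) = 2475$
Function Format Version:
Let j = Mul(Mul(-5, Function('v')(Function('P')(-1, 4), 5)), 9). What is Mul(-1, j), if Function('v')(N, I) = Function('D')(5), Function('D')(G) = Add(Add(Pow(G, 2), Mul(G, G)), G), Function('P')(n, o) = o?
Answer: 2475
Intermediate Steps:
Function('D')(G) = Add(G, Mul(2, Pow(G, 2))) (Function('D')(G) = Add(Add(Pow(G, 2), Pow(G, 2)), G) = Add(Mul(2, Pow(G, 2)), G) = Add(G, Mul(2, Pow(G, 2))))
Function('v')(N, I) = 55 (Function('v')(N, I) = Mul(5, Add(1, Mul(2, 5))) = Mul(5, Add(1, 10)) = Mul(5, 11) = 55)
j = -2475 (j = Mul(Mul(-5, 55), 9) = Mul(-275, 9) = -2475)
Mul(-1, j) = Mul(-1, -2475) = 2475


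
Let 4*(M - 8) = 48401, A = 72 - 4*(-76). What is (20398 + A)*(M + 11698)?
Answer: 989102075/2 ≈ 4.9455e+8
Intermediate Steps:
A = 376 (A = 72 + 304 = 376)
M = 48433/4 (M = 8 + (¼)*48401 = 8 + 48401/4 = 48433/4 ≈ 12108.)
(20398 + A)*(M + 11698) = (20398 + 376)*(48433/4 + 11698) = 20774*(95225/4) = 989102075/2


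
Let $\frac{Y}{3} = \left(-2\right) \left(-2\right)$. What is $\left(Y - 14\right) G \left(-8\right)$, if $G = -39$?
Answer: $-624$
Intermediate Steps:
$Y = 12$ ($Y = 3 \left(\left(-2\right) \left(-2\right)\right) = 3 \cdot 4 = 12$)
$\left(Y - 14\right) G \left(-8\right) = \left(12 - 14\right) \left(-39\right) \left(-8\right) = \left(-2\right) \left(-39\right) \left(-8\right) = 78 \left(-8\right) = -624$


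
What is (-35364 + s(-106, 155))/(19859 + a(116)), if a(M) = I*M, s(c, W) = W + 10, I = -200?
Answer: 35199/3341 ≈ 10.535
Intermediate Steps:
s(c, W) = 10 + W
a(M) = -200*M
(-35364 + s(-106, 155))/(19859 + a(116)) = (-35364 + (10 + 155))/(19859 - 200*116) = (-35364 + 165)/(19859 - 23200) = -35199/(-3341) = -35199*(-1/3341) = 35199/3341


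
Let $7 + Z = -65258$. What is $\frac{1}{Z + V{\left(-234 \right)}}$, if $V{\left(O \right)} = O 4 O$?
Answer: $\frac{1}{153759} \approx 6.5037 \cdot 10^{-6}$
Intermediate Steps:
$V{\left(O \right)} = 4 O^{2}$ ($V{\left(O \right)} = 4 O O = 4 O^{2}$)
$Z = -65265$ ($Z = -7 - 65258 = -65265$)
$\frac{1}{Z + V{\left(-234 \right)}} = \frac{1}{-65265 + 4 \left(-234\right)^{2}} = \frac{1}{-65265 + 4 \cdot 54756} = \frac{1}{-65265 + 219024} = \frac{1}{153759}$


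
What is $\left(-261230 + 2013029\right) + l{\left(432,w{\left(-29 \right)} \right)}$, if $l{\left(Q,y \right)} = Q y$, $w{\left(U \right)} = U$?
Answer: $1739271$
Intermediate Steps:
$\left(-261230 + 2013029\right) + l{\left(432,w{\left(-29 \right)} \right)} = \left(-261230 + 2013029\right) + 432 \left(-29\right) = 1751799 - 12528 = 1739271$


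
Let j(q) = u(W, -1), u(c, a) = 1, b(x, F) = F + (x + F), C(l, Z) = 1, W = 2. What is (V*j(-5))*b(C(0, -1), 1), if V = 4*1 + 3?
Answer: 21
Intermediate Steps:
b(x, F) = x + 2*F (b(x, F) = F + (F + x) = x + 2*F)
j(q) = 1
V = 7 (V = 4 + 3 = 7)
(V*j(-5))*b(C(0, -1), 1) = (7*1)*(1 + 2*1) = 7*(1 + 2) = 7*3 = 21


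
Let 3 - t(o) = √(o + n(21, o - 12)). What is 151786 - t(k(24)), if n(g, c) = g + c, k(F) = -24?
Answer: 151783 + I*√39 ≈ 1.5178e+5 + 6.245*I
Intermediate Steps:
n(g, c) = c + g
t(o) = 3 - √(9 + 2*o) (t(o) = 3 - √(o + ((o - 12) + 21)) = 3 - √(o + ((-12 + o) + 21)) = 3 - √(o + (9 + o)) = 3 - √(9 + 2*o))
151786 - t(k(24)) = 151786 - (3 - √(9 + 2*(-24))) = 151786 - (3 - √(9 - 48)) = 151786 - (3 - √(-39)) = 151786 - (3 - I*√39) = 151786 + (-3 + I*√39) = 151783 + I*√39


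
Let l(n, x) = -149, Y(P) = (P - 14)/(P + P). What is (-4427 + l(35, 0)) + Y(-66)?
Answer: -150988/33 ≈ -4575.4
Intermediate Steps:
Y(P) = (-14 + P)/(2*P) (Y(P) = (-14 + P)/((2*P)) = (-14 + P)*(1/(2*P)) = (-14 + P)/(2*P))
(-4427 + l(35, 0)) + Y(-66) = (-4427 - 149) + (1/2)*(-14 - 66)/(-66) = -4576 + (1/2)*(-1/66)*(-80) = -4576 + 20/33 = -150988/33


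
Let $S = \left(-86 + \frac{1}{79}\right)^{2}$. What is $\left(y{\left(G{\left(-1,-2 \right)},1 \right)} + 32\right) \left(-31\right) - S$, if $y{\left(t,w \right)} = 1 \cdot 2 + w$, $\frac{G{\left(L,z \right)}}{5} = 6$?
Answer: $- \frac{52916334}{6241} \approx -8478.8$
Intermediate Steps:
$G{\left(L,z \right)} = 30$ ($G{\left(L,z \right)} = 5 \cdot 6 = 30$)
$S = \frac{46144849}{6241}$ ($S = \left(-86 + \frac{1}{79}\right)^{2} = \left(- \frac{6793}{79}\right)^{2} = \frac{46144849}{6241} \approx 7393.8$)
$y{\left(t,w \right)} = 2 + w$
$\left(y{\left(G{\left(-1,-2 \right)},1 \right)} + 32\right) \left(-31\right) - S = \left(\left(2 + 1\right) + 32\right) \left(-31\right) - \frac{46144849}{6241} = \left(3 + 32\right) \left(-31\right) - \frac{46144849}{6241} = 35 \left(-31\right) - \frac{46144849}{6241} = -1085 - \frac{46144849}{6241} = - \frac{52916334}{6241}$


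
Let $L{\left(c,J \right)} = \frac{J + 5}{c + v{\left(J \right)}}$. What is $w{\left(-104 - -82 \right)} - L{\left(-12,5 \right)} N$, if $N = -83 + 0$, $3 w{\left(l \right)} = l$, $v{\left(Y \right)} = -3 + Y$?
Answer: $- \frac{271}{3} \approx -90.333$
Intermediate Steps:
$w{\left(l \right)} = \frac{l}{3}$
$L{\left(c,J \right)} = \frac{5 + J}{-3 + J + c}$ ($L{\left(c,J \right)} = \frac{J + 5}{c + \left(-3 + J\right)} = \frac{5 + J}{-3 + J + c}$)
$N = -83$
$w{\left(-104 - -82 \right)} - L{\left(-12,5 \right)} N = \frac{-104 - -82}{3} - \frac{5 + 5}{-3 + 5 - 12} \left(-83\right) = \frac{-104 + 82}{3} - \frac{1}{-10} \cdot 10 \left(-83\right) = \frac{1}{3} \left(-22\right) - \left(- \frac{1}{10}\right) 10 \left(-83\right) = - \frac{22}{3} - \left(-1\right) \left(-83\right) = - \frac{22}{3} - 83 = - \frac{271}{3}$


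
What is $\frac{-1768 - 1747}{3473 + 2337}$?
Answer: $- \frac{703}{1162} \approx -0.60499$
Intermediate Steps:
$\frac{-1768 - 1747}{3473 + 2337} = - \frac{3515}{5810} = \left(-3515\right) \frac{1}{5810} = - \frac{703}{1162}$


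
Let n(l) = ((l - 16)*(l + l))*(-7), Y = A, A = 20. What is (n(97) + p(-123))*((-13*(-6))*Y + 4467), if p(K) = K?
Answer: -663699267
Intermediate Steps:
Y = 20
n(l) = -14*l*(-16 + l) (n(l) = ((-16 + l)*(2*l))*(-7) = (2*l*(-16 + l))*(-7) = -14*l*(-16 + l))
(n(97) + p(-123))*((-13*(-6))*Y + 4467) = (14*97*(16 - 1*97) - 123)*(-13*(-6)*20 + 4467) = (14*97*(16 - 97) - 123)*(78*20 + 4467) = (14*97*(-81) - 123)*(1560 + 4467) = (-109998 - 123)*6027 = -110121*6027 = -663699267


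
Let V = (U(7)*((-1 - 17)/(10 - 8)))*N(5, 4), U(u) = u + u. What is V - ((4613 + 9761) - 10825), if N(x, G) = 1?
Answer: -3675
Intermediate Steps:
U(u) = 2*u
V = -126 (V = ((2*7)*((-1 - 17)/(10 - 8)))*1 = (14*(-18/2))*1 = (14*(-18*1/2))*1 = (14*(-9))*1 = -126*1 = -126)
V - ((4613 + 9761) - 10825) = -126 - ((4613 + 9761) - 10825) = -126 - (14374 - 10825) = -126 - 1*3549 = -126 - 3549 = -3675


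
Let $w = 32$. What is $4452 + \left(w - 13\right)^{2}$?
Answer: $4813$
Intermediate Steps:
$4452 + \left(w - 13\right)^{2} = 4452 + \left(32 - 13\right)^{2} = 4452 + 19^{2} = 4452 + 361 = 4813$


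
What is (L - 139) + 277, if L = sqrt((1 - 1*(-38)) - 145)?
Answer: 138 + I*sqrt(106) ≈ 138.0 + 10.296*I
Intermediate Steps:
L = I*sqrt(106) (L = sqrt((1 + 38) - 145) = sqrt(39 - 145) = sqrt(-106) = I*sqrt(106) ≈ 10.296*I)
(L - 139) + 277 = (I*sqrt(106) - 139) + 277 = (-139 + I*sqrt(106)) + 277 = 138 + I*sqrt(106)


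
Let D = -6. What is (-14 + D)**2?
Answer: 400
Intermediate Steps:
(-14 + D)**2 = (-14 - 6)**2 = (-20)**2 = 400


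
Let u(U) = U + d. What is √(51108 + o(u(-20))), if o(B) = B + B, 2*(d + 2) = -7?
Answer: 3*√5673 ≈ 225.96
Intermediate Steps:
d = -11/2 (d = -2 + (½)*(-7) = -2 - 7/2 = -11/2 ≈ -5.5000)
u(U) = -11/2 + U (u(U) = U - 11/2 = -11/2 + U)
o(B) = 2*B
√(51108 + o(u(-20))) = √(51108 + 2*(-11/2 - 20)) = √(51108 + 2*(-51/2)) = √(51108 - 51) = √51057 = 3*√5673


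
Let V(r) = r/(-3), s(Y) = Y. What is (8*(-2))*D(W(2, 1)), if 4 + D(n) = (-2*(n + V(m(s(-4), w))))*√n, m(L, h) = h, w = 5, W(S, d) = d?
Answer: 128/3 ≈ 42.667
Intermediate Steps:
V(r) = -r/3 (V(r) = r*(-⅓) = -r/3)
D(n) = -4 + √n*(10/3 - 2*n) (D(n) = -4 + (-2*(n - ⅓*5))*√n = -4 + (-2*(n - 5/3))*√n = -4 + (-2*(-5/3 + n))*√n = -4 + (10/3 - 2*n)*√n = -4 + √n*(10/3 - 2*n))
(8*(-2))*D(W(2, 1)) = (8*(-2))*(-4 - 2*1^(3/2) + 10*√1/3) = -16*(-4 - 2*1 + (10/3)*1) = -16*(-4 - 2 + 10/3) = -16*(-8/3) = 128/3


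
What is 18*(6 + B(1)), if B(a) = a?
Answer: 126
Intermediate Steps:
18*(6 + B(1)) = 18*(6 + 1) = 18*7 = 126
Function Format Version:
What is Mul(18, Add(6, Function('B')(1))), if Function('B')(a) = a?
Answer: 126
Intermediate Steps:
Mul(18, Add(6, Function('B')(1))) = Mul(18, Add(6, 1)) = Mul(18, 7) = 126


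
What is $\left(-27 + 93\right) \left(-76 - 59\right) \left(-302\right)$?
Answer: $2690820$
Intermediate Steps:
$\left(-27 + 93\right) \left(-76 - 59\right) \left(-302\right) = 66 \left(-135\right) \left(-302\right) = \left(-8910\right) \left(-302\right) = 2690820$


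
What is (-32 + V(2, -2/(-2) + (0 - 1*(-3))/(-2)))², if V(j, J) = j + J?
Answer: 3721/4 ≈ 930.25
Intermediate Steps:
V(j, J) = J + j
(-32 + V(2, -2/(-2) + (0 - 1*(-3))/(-2)))² = (-32 + ((-2/(-2) + (0 - 1*(-3))/(-2)) + 2))² = (-32 + ((-2*(-½) + (0 + 3)*(-½)) + 2))² = (-32 + ((1 + 3*(-½)) + 2))² = (-32 + ((1 - 3/2) + 2))² = (-32 + (-½ + 2))² = (-32 + 3/2)² = (-61/2)² = 3721/4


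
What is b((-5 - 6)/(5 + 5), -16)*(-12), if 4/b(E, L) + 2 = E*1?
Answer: 480/31 ≈ 15.484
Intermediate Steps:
b(E, L) = 4/(-2 + E) (b(E, L) = 4/(-2 + E*1) = 4/(-2 + E))
b((-5 - 6)/(5 + 5), -16)*(-12) = (4/(-2 + (-5 - 6)/(5 + 5)))*(-12) = (4/(-2 - 11/10))*(-12) = (4/(-31/10))*(-12) = (4*(-10/31))*(-12) = -40/31*(-12) = 480/31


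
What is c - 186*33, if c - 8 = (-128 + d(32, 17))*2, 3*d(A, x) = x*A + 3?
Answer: -18064/3 ≈ -6021.3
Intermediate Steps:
d(A, x) = 1 + A*x/3 (d(A, x) = (x*A + 3)/3 = (A*x + 3)/3 = (3 + A*x)/3 = 1 + A*x/3)
c = 350/3 (c = 8 + (-128 + (1 + (⅓)*32*17))*2 = 8 + (-128 + (1 + 544/3))*2 = 8 + (-128 + 547/3)*2 = 8 + (163/3)*2 = 8 + 326/3 = 350/3 ≈ 116.67)
c - 186*33 = 350/3 - 186*33 = 350/3 - 1*6138 = 350/3 - 6138 = -18064/3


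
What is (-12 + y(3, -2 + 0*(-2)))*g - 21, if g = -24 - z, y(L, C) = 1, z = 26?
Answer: 529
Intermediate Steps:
g = -50 (g = -24 - 1*26 = -24 - 26 = -50)
(-12 + y(3, -2 + 0*(-2)))*g - 21 = (-12 + 1)*(-50) - 21 = -11*(-50) - 21 = 550 - 21 = 529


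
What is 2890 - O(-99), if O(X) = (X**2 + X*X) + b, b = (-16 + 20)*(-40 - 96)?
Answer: -16168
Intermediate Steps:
b = -544 (b = 4*(-136) = -544)
O(X) = -544 + 2*X**2 (O(X) = (X**2 + X*X) - 544 = (X**2 + X**2) - 544 = 2*X**2 - 544 = -544 + 2*X**2)
2890 - O(-99) = 2890 - (-544 + 2*(-99)**2) = 2890 - (-544 + 2*9801) = 2890 - (-544 + 19602) = 2890 - 1*19058 = 2890 - 19058 = -16168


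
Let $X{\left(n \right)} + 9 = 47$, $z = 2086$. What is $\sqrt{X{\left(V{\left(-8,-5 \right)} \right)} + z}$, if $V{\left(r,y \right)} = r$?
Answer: $6 \sqrt{59} \approx 46.087$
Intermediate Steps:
$X{\left(n \right)} = 38$ ($X{\left(n \right)} = -9 + 47 = 38$)
$\sqrt{X{\left(V{\left(-8,-5 \right)} \right)} + z} = \sqrt{38 + 2086} = \sqrt{2124} = 6 \sqrt{59}$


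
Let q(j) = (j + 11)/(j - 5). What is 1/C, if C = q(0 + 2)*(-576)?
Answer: 1/2496 ≈ 0.00040064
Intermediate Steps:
q(j) = (11 + j)/(-5 + j)
C = 2496 (C = ((11 + (0 + 2))/(-5 + (0 + 2)))*(-576) = ((11 + 2)/(-5 + 2))*(-576) = (13/(-3))*(-576) = -⅓*13*(-576) = -13/3*(-576) = 2496)
1/C = 1/2496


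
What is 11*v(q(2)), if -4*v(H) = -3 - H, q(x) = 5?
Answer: 22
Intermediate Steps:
v(H) = 3/4 + H/4 (v(H) = -(-3 - H)/4 = 3/4 + H/4)
11*v(q(2)) = 11*(3/4 + (1/4)*5) = 11*(3/4 + 5/4) = 11*2 = 22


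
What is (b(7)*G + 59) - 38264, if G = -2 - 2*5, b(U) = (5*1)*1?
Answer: -38265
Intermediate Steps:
b(U) = 5 (b(U) = 5*1 = 5)
G = -12 (G = -2 - 10 = -12)
(b(7)*G + 59) - 38264 = (5*(-12) + 59) - 38264 = (-60 + 59) - 38264 = -1 - 38264 = -38265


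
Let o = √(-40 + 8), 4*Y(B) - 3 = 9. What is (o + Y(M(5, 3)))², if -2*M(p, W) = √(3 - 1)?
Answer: -23 + 24*I*√2 ≈ -23.0 + 33.941*I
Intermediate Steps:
M(p, W) = -√2/2 (M(p, W) = -√(3 - 1)/2 = -√2/2)
Y(B) = 3 (Y(B) = ¾ + (¼)*9 = ¾ + 9/4 = 3)
o = 4*I*√2 (o = √(-32) = 4*I*√2 ≈ 5.6569*I)
(o + Y(M(5, 3)))² = (4*I*√2 + 3)² = (3 + 4*I*√2)²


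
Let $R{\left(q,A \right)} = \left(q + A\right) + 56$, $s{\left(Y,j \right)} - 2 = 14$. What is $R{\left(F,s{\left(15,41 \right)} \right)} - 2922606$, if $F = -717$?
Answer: $-2923251$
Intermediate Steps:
$s{\left(Y,j \right)} = 16$ ($s{\left(Y,j \right)} = 2 + 14 = 16$)
$R{\left(q,A \right)} = 56 + A + q$ ($R{\left(q,A \right)} = \left(A + q\right) + 56 = 56 + A + q$)
$R{\left(F,s{\left(15,41 \right)} \right)} - 2922606 = \left(56 + 16 - 717\right) - 2922606 = -645 - 2922606 = -2923251$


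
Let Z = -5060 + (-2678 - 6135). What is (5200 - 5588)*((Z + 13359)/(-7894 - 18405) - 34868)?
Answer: 355793290984/26299 ≈ 1.3529e+7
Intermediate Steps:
Z = -13873 (Z = -5060 - 8813 = -13873)
(5200 - 5588)*((Z + 13359)/(-7894 - 18405) - 34868) = (5200 - 5588)*((-13873 + 13359)/(-7894 - 18405) - 34868) = -388*(-514/(-26299) - 34868) = -388*(-514*(-1/26299) - 34868) = -388*(514/26299 - 34868) = -388*(-916993018/26299) = 355793290984/26299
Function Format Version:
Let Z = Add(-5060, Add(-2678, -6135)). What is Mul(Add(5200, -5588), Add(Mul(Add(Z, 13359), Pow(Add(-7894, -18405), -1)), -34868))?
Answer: Rational(355793290984, 26299) ≈ 1.3529e+7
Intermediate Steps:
Z = -13873 (Z = Add(-5060, -8813) = -13873)
Mul(Add(5200, -5588), Add(Mul(Add(Z, 13359), Pow(Add(-7894, -18405), -1)), -34868)) = Mul(Add(5200, -5588), Add(Mul(Add(-13873, 13359), Pow(Add(-7894, -18405), -1)), -34868)) = Mul(-388, Add(Mul(-514, Pow(-26299, -1)), -34868)) = Mul(-388, Add(Mul(-514, Rational(-1, 26299)), -34868)) = Mul(-388, Add(Rational(514, 26299), -34868)) = Mul(-388, Rational(-916993018, 26299)) = Rational(355793290984, 26299)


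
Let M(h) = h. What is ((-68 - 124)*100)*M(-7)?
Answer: 134400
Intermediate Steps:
((-68 - 124)*100)*M(-7) = ((-68 - 124)*100)*(-7) = -192*100*(-7) = -19200*(-7) = 134400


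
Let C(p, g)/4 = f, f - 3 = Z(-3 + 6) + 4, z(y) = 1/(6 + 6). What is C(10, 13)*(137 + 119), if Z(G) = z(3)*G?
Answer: 7424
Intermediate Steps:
z(y) = 1/12
Z(G) = G/12
f = 29/4 (f = 3 + ((-3 + 6)/12 + 4) = 3 + ((1/12)*3 + 4) = 3 + (1/4 + 4) = 3 + 17/4 = 29/4 ≈ 7.2500)
C(p, g) = 29 (C(p, g) = 4*(29/4) = 29)
C(10, 13)*(137 + 119) = 29*(137 + 119) = 29*256 = 7424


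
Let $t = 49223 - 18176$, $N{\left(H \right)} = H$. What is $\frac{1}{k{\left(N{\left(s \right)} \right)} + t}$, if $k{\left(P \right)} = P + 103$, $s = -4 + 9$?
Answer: $\frac{1}{31155} \approx 3.2098 \cdot 10^{-5}$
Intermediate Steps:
$s = 5$
$k{\left(P \right)} = 103 + P$
$t = 31047$ ($t = 49223 - 18176 = 31047$)
$\frac{1}{k{\left(N{\left(s \right)} \right)} + t} = \frac{1}{\left(103 + 5\right) + 31047} = \frac{1}{108 + 31047} = \frac{1}{31155}$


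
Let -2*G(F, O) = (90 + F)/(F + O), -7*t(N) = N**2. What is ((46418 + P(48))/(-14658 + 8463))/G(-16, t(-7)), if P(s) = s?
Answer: -152674/32745 ≈ -4.6625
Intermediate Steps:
t(N) = -N**2/7
G(F, O) = -(90 + F)/(2*(F + O))
((46418 + P(48))/(-14658 + 8463))/G(-16, t(-7)) = ((46418 + 48)/(-14658 + 8463))/(((-45 - 1/2*(-16))/(-16 - 1/7*(-7)**2))) = (46466/(-6195))/(((-45 + 8)/(-16 - 1/7*49))) = (46466*(-1/6195))/((-37/(-16 - 7))) = -6638/(885*(-37/(-23))) = -6638/(885*((-1/23*(-37)))) = -6638/(885*37/23) = -6638/885*23/37 = -152674/32745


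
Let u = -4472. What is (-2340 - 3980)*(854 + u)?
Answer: 22865760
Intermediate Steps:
(-2340 - 3980)*(854 + u) = (-2340 - 3980)*(854 - 4472) = -6320*(-3618) = 22865760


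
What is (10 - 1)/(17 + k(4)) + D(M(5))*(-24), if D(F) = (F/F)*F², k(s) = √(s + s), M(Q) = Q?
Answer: -168447/281 - 18*√2/281 ≈ -599.55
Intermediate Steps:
k(s) = √2*√s (k(s) = √(2*s) = √2*√s)
D(F) = F² (D(F) = 1*F² = F²)
(10 - 1)/(17 + k(4)) + D(M(5))*(-24) = (10 - 1)/(17 + √2*√4) + 5²*(-24) = 9/(17 + √2*2) + 25*(-24) = 9/(17 + 2*√2) - 600 = -600 + 9/(17 + 2*√2)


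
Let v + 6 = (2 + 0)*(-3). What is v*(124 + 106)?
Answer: -2760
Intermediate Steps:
v = -12 (v = -6 + (2 + 0)*(-3) = -6 + 2*(-3) = -6 - 6 = -12)
v*(124 + 106) = -12*(124 + 106) = -12*230 = -2760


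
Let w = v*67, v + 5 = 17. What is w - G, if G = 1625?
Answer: -821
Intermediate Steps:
v = 12 (v = -5 + 17 = 12)
w = 804 (w = 12*67 = 804)
w - G = 804 - 1*1625 = 804 - 1625 = -821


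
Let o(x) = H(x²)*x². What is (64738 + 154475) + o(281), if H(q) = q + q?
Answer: 12469898255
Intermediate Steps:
H(q) = 2*q
o(x) = 2*x⁴ (o(x) = (2*x²)*x² = 2*x⁴)
(64738 + 154475) + o(281) = (64738 + 154475) + 2*281⁴ = 219213 + 2*6234839521 = 219213 + 12469679042 = 12469898255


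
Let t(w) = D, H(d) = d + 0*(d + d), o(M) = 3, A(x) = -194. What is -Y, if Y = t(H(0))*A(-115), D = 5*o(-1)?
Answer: 2910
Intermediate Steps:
H(d) = d (H(d) = d + 0*(2*d) = d + 0 = d)
D = 15 (D = 5*3 = 15)
t(w) = 15
Y = -2910 (Y = 15*(-194) = -2910)
-Y = -1*(-2910) = 2910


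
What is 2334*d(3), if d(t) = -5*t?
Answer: -35010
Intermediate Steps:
2334*d(3) = 2334*(-5*3) = 2334*(-15) = -35010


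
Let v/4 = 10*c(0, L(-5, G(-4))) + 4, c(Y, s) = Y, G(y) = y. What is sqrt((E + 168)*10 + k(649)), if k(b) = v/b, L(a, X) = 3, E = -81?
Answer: sqrt(366455254)/649 ≈ 29.496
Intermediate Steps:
v = 16 (v = 4*(10*0 + 4) = 4*(0 + 4) = 4*4 = 16)
k(b) = 16/b
sqrt((E + 168)*10 + k(649)) = sqrt((-81 + 168)*10 + 16/649) = sqrt(87*10 + 16*(1/649)) = sqrt(870 + 16/649) = sqrt(564646/649) = sqrt(366455254)/649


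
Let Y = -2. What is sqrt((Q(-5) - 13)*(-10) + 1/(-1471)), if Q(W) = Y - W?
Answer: sqrt(216382629)/1471 ≈ 10.000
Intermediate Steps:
Q(W) = -2 - W
sqrt((Q(-5) - 13)*(-10) + 1/(-1471)) = sqrt(((-2 - 1*(-5)) - 13)*(-10) + 1/(-1471)) = sqrt(((-2 + 5) - 13)*(-10) - 1/1471) = sqrt((3 - 13)*(-10) - 1/1471) = sqrt(-10*(-10) - 1/1471) = sqrt(100 - 1/1471) = sqrt(147099/1471) = sqrt(216382629)/1471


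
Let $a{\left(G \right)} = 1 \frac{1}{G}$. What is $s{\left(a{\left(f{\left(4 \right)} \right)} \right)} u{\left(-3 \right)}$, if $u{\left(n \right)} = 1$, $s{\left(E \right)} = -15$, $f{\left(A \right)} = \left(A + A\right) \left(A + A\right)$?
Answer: $-15$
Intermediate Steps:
$f{\left(A \right)} = 4 A^{2}$ ($f{\left(A \right)} = 2 A 2 A = 4 A^{2}$)
$a{\left(G \right)} = \frac{1}{G}$
$s{\left(a{\left(f{\left(4 \right)} \right)} \right)} u{\left(-3 \right)} = \left(-15\right) 1 = -15$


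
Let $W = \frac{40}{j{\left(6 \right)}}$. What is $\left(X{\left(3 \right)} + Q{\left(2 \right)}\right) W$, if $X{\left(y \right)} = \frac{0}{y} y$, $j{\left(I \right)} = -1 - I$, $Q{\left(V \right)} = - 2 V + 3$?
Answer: $\frac{40}{7} \approx 5.7143$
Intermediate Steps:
$Q{\left(V \right)} = 3 - 2 V$
$W = - \frac{40}{7}$ ($W = \frac{40}{-1 - 6} = \frac{40}{-7} = 40 \left(- \frac{1}{7}\right) = - \frac{40}{7} \approx -5.7143$)
$X{\left(y \right)} = 0$ ($X{\left(y \right)} = 0 y = 0$)
$\left(X{\left(3 \right)} + Q{\left(2 \right)}\right) W = \left(0 + \left(3 - 4\right)\right) \left(- \frac{40}{7}\right) = \left(0 - 1\right) \left(- \frac{40}{7}\right) = \left(-1\right) \left(- \frac{40}{7}\right) = \frac{40}{7}$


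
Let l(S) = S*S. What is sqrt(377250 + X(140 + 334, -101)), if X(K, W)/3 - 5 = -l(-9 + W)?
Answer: 3*sqrt(37885) ≈ 583.92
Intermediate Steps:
l(S) = S**2
X(K, W) = 15 - 3*(-9 + W)**2 (X(K, W) = 15 + 3*(-(-9 + W)**2) = 15 - 3*(-9 + W)**2)
sqrt(377250 + X(140 + 334, -101)) = sqrt(377250 + (15 - 3*(-9 - 101)**2)) = sqrt(377250 + (15 - 3*(-110)**2)) = sqrt(377250 + (15 - 3*12100)) = sqrt(377250 + (15 - 36300)) = sqrt(377250 - 36285) = sqrt(340965) = 3*sqrt(37885)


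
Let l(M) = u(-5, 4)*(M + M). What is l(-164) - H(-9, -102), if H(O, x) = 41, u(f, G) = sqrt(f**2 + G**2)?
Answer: -41 - 328*sqrt(41) ≈ -2141.2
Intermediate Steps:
u(f, G) = sqrt(G**2 + f**2)
l(M) = 2*M*sqrt(41) (l(M) = sqrt(4**2 + (-5)**2)*(M + M) = sqrt(16 + 25)*(2*M) = sqrt(41)*(2*M) = 2*M*sqrt(41))
l(-164) - H(-9, -102) = 2*(-164)*sqrt(41) - 1*41 = -328*sqrt(41) - 41 = -41 - 328*sqrt(41)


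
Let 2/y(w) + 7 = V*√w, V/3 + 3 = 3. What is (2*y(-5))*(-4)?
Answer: 16/7 ≈ 2.2857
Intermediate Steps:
V = 0 (V = -9 + 3*3 = -9 + 9 = 0)
y(w) = -2/7 (y(w) = 2/(-7 + 0*√w) = 2/(-7 + 0) = 2/(-7) = 2*(-⅐) = -2/7)
(2*y(-5))*(-4) = (2*(-2/7))*(-4) = -4/7*(-4) = 16/7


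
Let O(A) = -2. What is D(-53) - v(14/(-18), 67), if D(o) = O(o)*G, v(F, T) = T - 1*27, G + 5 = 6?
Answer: -42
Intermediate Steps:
G = 1 (G = -5 + 6 = 1)
v(F, T) = -27 + T (v(F, T) = T - 27 = -27 + T)
D(o) = -2 (D(o) = -2*1 = -2)
D(-53) - v(14/(-18), 67) = -2 - (-27 + 67) = -2 - 1*40 = -2 - 40 = -42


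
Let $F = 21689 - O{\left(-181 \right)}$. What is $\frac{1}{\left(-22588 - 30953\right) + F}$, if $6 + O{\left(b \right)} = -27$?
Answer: $- \frac{1}{31819} \approx -3.1428 \cdot 10^{-5}$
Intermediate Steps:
$O{\left(b \right)} = -33$ ($O{\left(b \right)} = -6 - 27 = -33$)
$F = 21722$ ($F = 21689 - -33 = 21689 + 33 = 21722$)
$\frac{1}{\left(-22588 - 30953\right) + F} = \frac{1}{\left(-22588 - 30953\right) + 21722} = \frac{1}{-53541 + 21722} = \frac{1}{-31819} = - \frac{1}{31819}$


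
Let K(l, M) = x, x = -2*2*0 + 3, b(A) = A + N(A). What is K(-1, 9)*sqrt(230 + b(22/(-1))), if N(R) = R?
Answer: 3*sqrt(186) ≈ 40.915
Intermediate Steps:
b(A) = 2*A (b(A) = A + A = 2*A)
x = 3 (x = -4*0 + 3 = 0 + 3 = 3)
K(l, M) = 3
K(-1, 9)*sqrt(230 + b(22/(-1))) = 3*sqrt(230 + 2*(22/(-1))) = 3*sqrt(230 + 2*(22*(-1))) = 3*sqrt(230 + 2*(-22)) = 3*sqrt(230 - 44) = 3*sqrt(186)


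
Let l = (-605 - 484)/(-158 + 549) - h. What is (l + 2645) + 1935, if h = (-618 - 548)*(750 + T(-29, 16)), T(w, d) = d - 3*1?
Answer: 349645969/391 ≈ 8.9424e+5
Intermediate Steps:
T(w, d) = -3 + d (T(w, d) = d - 3 = -3 + d)
h = -889658 (h = (-618 - 548)*(750 + (-3 + 16)) = -1166*(750 + 13) = -1166*763 = -889658)
l = 347855189/391 (l = (-605 - 484)/(-158 + 549) - 1*(-889658) = -1089/391 + 889658 = 347855189/391 ≈ 8.8966e+5)
(l + 2645) + 1935 = (347855189/391 + 2645) + 1935 = 348889384/391 + 1935 = 349645969/391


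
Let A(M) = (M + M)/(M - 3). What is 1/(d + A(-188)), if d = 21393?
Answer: 191/4086439 ≈ 4.6740e-5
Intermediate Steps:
A(M) = 2*M/(-3 + M) (A(M) = (2*M)/(-3 + M) = 2*M/(-3 + M))
1/(d + A(-188)) = 1/(21393 + 2*(-188)/(-3 - 188)) = 1/(21393 + 2*(-188)/(-191)) = 1/(21393 + 2*(-188)*(-1/191)) = 1/(21393 + 376/191) = 1/(4086439/191) = 191/4086439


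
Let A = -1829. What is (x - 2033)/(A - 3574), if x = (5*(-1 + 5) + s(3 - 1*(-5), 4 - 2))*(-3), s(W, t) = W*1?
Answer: 2117/5403 ≈ 0.39182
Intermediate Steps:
s(W, t) = W
x = -84 (x = (5*(-1 + 5) + (3 - 1*(-5)))*(-3) = (5*4 + (3 + 5))*(-3) = (20 + 8)*(-3) = 28*(-3) = -84)
(x - 2033)/(A - 3574) = (-84 - 2033)/(-1829 - 3574) = -2117/(-5403) = -2117*(-1/5403) = 2117/5403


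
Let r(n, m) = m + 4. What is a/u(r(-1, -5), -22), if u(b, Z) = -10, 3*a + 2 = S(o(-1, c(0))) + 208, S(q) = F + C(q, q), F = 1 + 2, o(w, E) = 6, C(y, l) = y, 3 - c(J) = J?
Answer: -43/6 ≈ -7.1667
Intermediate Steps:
c(J) = 3 - J
F = 3
r(n, m) = 4 + m
S(q) = 3 + q
a = 215/3 (a = -⅔ + ((3 + 6) + 208)/3 = -⅔ + (9 + 208)/3 = -⅔ + (⅓)*217 = -⅔ + 217/3 = 215/3 ≈ 71.667)
a/u(r(-1, -5), -22) = (215/3)/(-10) = (215/3)*(-⅒) = -43/6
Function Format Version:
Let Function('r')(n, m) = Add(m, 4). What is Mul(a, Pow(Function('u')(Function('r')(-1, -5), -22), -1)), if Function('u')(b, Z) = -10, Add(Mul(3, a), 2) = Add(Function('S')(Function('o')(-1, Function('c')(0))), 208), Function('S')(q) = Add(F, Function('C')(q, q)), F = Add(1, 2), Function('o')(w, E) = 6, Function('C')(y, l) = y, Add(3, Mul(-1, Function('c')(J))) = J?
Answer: Rational(-43, 6) ≈ -7.1667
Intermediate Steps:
Function('c')(J) = Add(3, Mul(-1, J))
F = 3
Function('r')(n, m) = Add(4, m)
Function('S')(q) = Add(3, q)
a = Rational(215, 3) (a = Add(Rational(-2, 3), Mul(Rational(1, 3), Add(Add(3, 6), 208))) = Add(Rational(-2, 3), Mul(Rational(1, 3), Add(9, 208))) = Add(Rational(-2, 3), Mul(Rational(1, 3), 217)) = Add(Rational(-2, 3), Rational(217, 3)) = Rational(215, 3) ≈ 71.667)
Mul(a, Pow(Function('u')(Function('r')(-1, -5), -22), -1)) = Mul(Rational(215, 3), Pow(-10, -1)) = Mul(Rational(215, 3), Rational(-1, 10)) = Rational(-43, 6)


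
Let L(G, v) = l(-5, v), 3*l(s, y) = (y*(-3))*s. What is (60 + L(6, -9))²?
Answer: 225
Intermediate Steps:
l(s, y) = -s*y (l(s, y) = ((y*(-3))*s)/3 = ((-3*y)*s)/3 = (-3*s*y)/3 = -s*y)
L(G, v) = 5*v (L(G, v) = -1*(-5)*v = 5*v)
(60 + L(6, -9))² = (60 + 5*(-9))² = (60 - 45)² = 15² = 225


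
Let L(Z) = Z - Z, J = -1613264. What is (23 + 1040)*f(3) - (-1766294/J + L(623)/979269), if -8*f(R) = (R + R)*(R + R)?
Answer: -3859407319/806632 ≈ -4784.6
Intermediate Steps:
f(R) = -R²/2 (f(R) = -(R + R)*(R + R)/8 = -2*R*2*R/8 = -R²/2)
L(Z) = 0
(23 + 1040)*f(3) - (-1766294/J + L(623)/979269) = (23 + 1040)*(-½*3²) - (-1766294/(-1613264) + 0/979269) = 1063*(-½*9) - (-1766294*(-1/1613264) + 0*(1/979269)) = 1063*(-9/2) - (883147/806632 + 0) = -9567/2 - 1*883147/806632 = -9567/2 - 883147/806632 = -3859407319/806632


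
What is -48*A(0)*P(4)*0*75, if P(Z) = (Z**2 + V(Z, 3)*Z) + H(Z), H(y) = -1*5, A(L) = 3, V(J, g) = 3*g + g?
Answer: 0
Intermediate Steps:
V(J, g) = 4*g
H(y) = -5
P(Z) = -5 + Z**2 + 12*Z (P(Z) = (Z**2 + (4*3)*Z) - 5 = (Z**2 + 12*Z) - 5 = -5 + Z**2 + 12*Z)
-48*A(0)*P(4)*0*75 = -48*3*(-5 + 4**2 + 12*4)*0*75 = -48*3*(-5 + 16 + 48)*0*75 = -48*3*59*0*75 = -8496*0*75 = -48*0*75 = 0*75 = 0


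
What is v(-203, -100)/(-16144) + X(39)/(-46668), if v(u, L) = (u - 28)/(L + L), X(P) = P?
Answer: -11391959/12556803200 ≈ -0.00090723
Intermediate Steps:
v(u, L) = (-28 + u)/(2*L) (v(u, L) = (-28 + u)/((2*L)) = (-28 + u)*(1/(2*L)) = (-28 + u)/(2*L))
v(-203, -100)/(-16144) + X(39)/(-46668) = ((1/2)*(-28 - 203)/(-100))/(-16144) + 39/(-46668) = ((1/2)*(-1/100)*(-231))*(-1/16144) + 39*(-1/46668) = (231/200)*(-1/16144) - 13/15556 = -231/3228800 - 13/15556 = -11391959/12556803200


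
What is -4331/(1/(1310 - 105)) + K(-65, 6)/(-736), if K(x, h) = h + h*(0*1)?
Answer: -1920538643/368 ≈ -5.2189e+6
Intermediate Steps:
K(x, h) = h (K(x, h) = h + h*0 = h + 0 = h)
-4331/(1/(1310 - 105)) + K(-65, 6)/(-736) = -4331/(1/(1310 - 105)) + 6/(-736) = -4331/(1/1205) + 6*(-1/736) = -4331/1/1205 - 3/368 = -4331*1205 - 3/368 = -5218855 - 3/368 = -1920538643/368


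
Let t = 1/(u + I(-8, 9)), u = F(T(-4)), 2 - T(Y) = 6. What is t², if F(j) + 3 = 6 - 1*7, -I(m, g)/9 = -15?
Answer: 1/17161 ≈ 5.8272e-5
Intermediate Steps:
T(Y) = -4 (T(Y) = 2 - 1*6 = 2 - 6 = -4)
I(m, g) = 135 (I(m, g) = -9*(-15) = 135)
F(j) = -4 (F(j) = -3 + (6 - 1*7) = -3 + (6 - 7) = -3 - 1 = -4)
u = -4
t = 1/131 (t = 1/(-4 + 135) = 1/131 ≈ 0.0076336)
t² = (1/131)² = 1/17161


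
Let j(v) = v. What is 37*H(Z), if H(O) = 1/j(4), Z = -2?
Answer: 37/4 ≈ 9.2500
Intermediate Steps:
H(O) = ¼ (H(O) = 1/4 = ¼)
37*H(Z) = 37*(¼) = 37/4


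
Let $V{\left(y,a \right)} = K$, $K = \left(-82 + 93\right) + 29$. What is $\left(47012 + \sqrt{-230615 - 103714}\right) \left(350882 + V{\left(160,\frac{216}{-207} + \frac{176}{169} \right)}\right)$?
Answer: $16497545064 + 350922 i \sqrt{334329} \approx 1.6498 \cdot 10^{10} + 2.0291 \cdot 10^{8} i$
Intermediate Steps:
$K = 40$ ($K = 11 + 29 = 40$)
$V{\left(y,a \right)} = 40$
$\left(47012 + \sqrt{-230615 - 103714}\right) \left(350882 + V{\left(160,\frac{216}{-207} + \frac{176}{169} \right)}\right) = \left(47012 + \sqrt{-230615 - 103714}\right) \left(350882 + 40\right) = \left(47012 + \sqrt{-334329}\right) 350922 = \left(47012 + i \sqrt{334329}\right) 350922 = 16497545064 + 350922 i \sqrt{334329}$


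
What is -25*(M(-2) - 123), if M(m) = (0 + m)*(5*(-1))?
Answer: 2825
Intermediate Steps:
M(m) = -5*m (M(m) = m*(-5) = -5*m)
-25*(M(-2) - 123) = -25*(-5*(-2) - 123) = -25*(10 - 123) = -25*(-113) = 2825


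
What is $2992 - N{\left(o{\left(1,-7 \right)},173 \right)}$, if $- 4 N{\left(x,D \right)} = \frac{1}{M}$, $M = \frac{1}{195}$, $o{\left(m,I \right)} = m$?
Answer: $\frac{12163}{4} \approx 3040.8$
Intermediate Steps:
$M = \frac{1}{195} \approx 0.0051282$
$N{\left(x,D \right)} = - \frac{195}{4}$ ($N{\left(x,D \right)} = - \frac{\frac{1}{\frac{1}{195}}}{4} = \left(- \frac{1}{4}\right) 195 = - \frac{195}{4}$)
$2992 - N{\left(o{\left(1,-7 \right)},173 \right)} = 2992 - - \frac{195}{4} = 2992 + \frac{195}{4} = \frac{12163}{4}$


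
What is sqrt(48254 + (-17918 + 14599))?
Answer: sqrt(44935) ≈ 211.98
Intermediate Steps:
sqrt(48254 + (-17918 + 14599)) = sqrt(48254 - 3319) = sqrt(44935)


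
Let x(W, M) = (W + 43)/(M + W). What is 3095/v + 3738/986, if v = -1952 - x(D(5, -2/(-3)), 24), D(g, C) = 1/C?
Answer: 108411444/49123013 ≈ 2.2069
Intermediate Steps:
x(W, M) = (43 + W)/(M + W)
v = -99641/51 (v = -1952 - (43 + 1/(-2/(-3)))/(24 + 1/(-2/(-3))) = -1952 - (43 + 1/(-2*(-⅓)))/(24 + 1/(-2*(-⅓))) = -1952 - (43 + 1/(⅔))/(24 + 1/(⅔)) = -1952 - (43 + 3/2)/(24 + 3/2) = -1952 - 89/(51/2*2) = -1952 - 2*89/(51*2) = -1952 - 1*89/51 = -1952 - 89/51 = -99641/51 ≈ -1953.7)
3095/v + 3738/986 = 3095/(-99641/51) + 3738/986 = 3095*(-51/99641) + 3738*(1/986) = -157845/99641 + 1869/493 = 108411444/49123013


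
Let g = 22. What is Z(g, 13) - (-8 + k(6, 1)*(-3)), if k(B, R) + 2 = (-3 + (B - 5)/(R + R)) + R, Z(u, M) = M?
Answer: 21/2 ≈ 10.500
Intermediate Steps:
k(B, R) = -5 + R + (-5 + B)/(2*R) (k(B, R) = -2 + ((-3 + (B - 5)/(R + R)) + R) = -2 + ((-3 + (-5 + B)/((2*R))) + R) = -2 + ((-3 + (-5 + B)*(1/(2*R))) + R) = -2 + ((-3 + (-5 + B)/(2*R)) + R) = -2 + (-3 + R + (-5 + B)/(2*R)) = -5 + R + (-5 + B)/(2*R))
Z(g, 13) - (-8 + k(6, 1)*(-3)) = 13 - (-8 + ((½)*(-5 + 6 + 2*1*(-5 + 1))/1)*(-3)) = 13 - (-8 + ((½)*1*(-5 + 6 + 2*1*(-4)))*(-3)) = 13 - (-8 + ((½)*1*(-5 + 6 - 8))*(-3)) = 13 - (-8 + ((½)*1*(-7))*(-3)) = 13 - (-8 - 7/2*(-3)) = 13 - (-8 + 21/2) = 13 - 1*5/2 = 13 - 5/2 = 21/2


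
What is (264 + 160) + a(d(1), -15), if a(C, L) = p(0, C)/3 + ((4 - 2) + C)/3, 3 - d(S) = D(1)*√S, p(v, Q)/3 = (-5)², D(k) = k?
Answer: 1351/3 ≈ 450.33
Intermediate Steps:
p(v, Q) = 75 (p(v, Q) = 3*(-5)² = 3*25 = 75)
d(S) = 3 - √S
a(C, L) = 77/3 + C/3 (a(C, L) = 75/3 + ((4 - 2) + C)/3 = 75*(⅓) + (2 + C)*(⅓) = 25 + (⅔ + C/3) = 77/3 + C/3)
(264 + 160) + a(d(1), -15) = (264 + 160) + (77/3 + (3 - √1)/3) = 424 + (77/3 + (3 - 1*1)/3) = 424 + (77/3 + (3 - 1)/3) = 424 + (77/3 + (⅓)*2) = 424 + (77/3 + ⅔) = 424 + 79/3 = 1351/3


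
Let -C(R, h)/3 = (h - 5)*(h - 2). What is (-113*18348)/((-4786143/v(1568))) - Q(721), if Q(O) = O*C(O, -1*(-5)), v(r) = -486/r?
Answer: -41984811/312694676 ≈ -0.13427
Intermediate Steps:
C(R, h) = -3*(-5 + h)*(-2 + h) (C(R, h) = -3*(h - 5)*(h - 2) = -3*(-5 + h)*(-2 + h))
Q(O) = 0 (Q(O) = O*(-30 - 3*(-1*(-5))**2 + 21*(-1*(-5))) = O*(-30 - 3*5**2 + 21*5) = O*(-30 - 3*25 + 105) = O*(-30 - 75 + 105) = O*0 = 0)
(-113*18348)/((-4786143/v(1568))) - Q(721) = (-113*18348)/((-4786143/((-486/1568)))) - 1*0 = -2073324/((-4786143/((-486*1/1568)))) + 0 = -2073324/((-4786143/(-243/784))) + 0 = -2073324/((-4786143*(-784/243))) + 0 = -2073324/1250778704/81 + 0 = -2073324*81/1250778704 + 0 = -41984811/312694676 + 0 = -41984811/312694676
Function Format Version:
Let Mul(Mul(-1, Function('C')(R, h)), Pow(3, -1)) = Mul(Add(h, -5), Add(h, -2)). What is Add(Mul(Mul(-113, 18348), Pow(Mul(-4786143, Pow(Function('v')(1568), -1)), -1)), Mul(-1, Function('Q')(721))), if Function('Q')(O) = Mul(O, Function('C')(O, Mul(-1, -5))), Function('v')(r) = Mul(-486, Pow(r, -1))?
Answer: Rational(-41984811, 312694676) ≈ -0.13427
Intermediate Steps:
Function('C')(R, h) = Mul(-3, Add(-5, h), Add(-2, h)) (Function('C')(R, h) = Mul(-3, Mul(Add(h, -5), Add(h, -2))) = Mul(-3, Mul(Add(-5, h), Add(-2, h))) = Mul(-3, Add(-5, h), Add(-2, h)))
Function('Q')(O) = 0 (Function('Q')(O) = Mul(O, Add(-30, Mul(-3, Pow(Mul(-1, -5), 2)), Mul(21, Mul(-1, -5)))) = Mul(O, Add(-30, Mul(-3, Pow(5, 2)), Mul(21, 5))) = Mul(O, Add(-30, Mul(-3, 25), 105)) = Mul(O, Add(-30, -75, 105)) = Mul(O, 0) = 0)
Add(Mul(Mul(-113, 18348), Pow(Mul(-4786143, Pow(Function('v')(1568), -1)), -1)), Mul(-1, Function('Q')(721))) = Add(Mul(Mul(-113, 18348), Pow(Mul(-4786143, Pow(Mul(-486, Pow(1568, -1)), -1)), -1)), Mul(-1, 0)) = Add(Mul(-2073324, Pow(Mul(-4786143, Pow(Mul(-486, Rational(1, 1568)), -1)), -1)), 0) = Add(Mul(-2073324, Pow(Mul(-4786143, Pow(Rational(-243, 784), -1)), -1)), 0) = Add(Mul(-2073324, Pow(Mul(-4786143, Rational(-784, 243)), -1)), 0) = Add(Mul(-2073324, Pow(Rational(1250778704, 81), -1)), 0) = Add(Mul(-2073324, Rational(81, 1250778704)), 0) = Add(Rational(-41984811, 312694676), 0) = Rational(-41984811, 312694676)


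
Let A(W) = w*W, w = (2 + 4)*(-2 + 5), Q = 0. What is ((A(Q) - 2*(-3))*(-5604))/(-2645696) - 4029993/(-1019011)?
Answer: 1337049948249/336999165832 ≈ 3.9675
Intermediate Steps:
w = 18 (w = 6*3 = 18)
A(W) = 18*W
((A(Q) - 2*(-3))*(-5604))/(-2645696) - 4029993/(-1019011) = ((18*0 - 2*(-3))*(-5604))/(-2645696) - 4029993/(-1019011) = ((0 + 6)*(-5604))*(-1/2645696) - 4029993*(-1/1019011) = (6*(-5604))*(-1/2645696) + 4029993/1019011 = -33624*(-1/2645696) + 4029993/1019011 = 4203/330712 + 4029993/1019011 = 1337049948249/336999165832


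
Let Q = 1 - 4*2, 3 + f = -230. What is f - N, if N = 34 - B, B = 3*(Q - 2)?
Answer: -294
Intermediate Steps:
f = -233 (f = -3 - 230 = -233)
Q = -7 (Q = 1 - 1*8 = 1 - 8 = -7)
B = -27 (B = 3*(-7 - 2) = 3*(-9) = -27)
N = 61 (N = 34 - 1*(-27) = 34 + 27 = 61)
f - N = -233 - 1*61 = -233 - 61 = -294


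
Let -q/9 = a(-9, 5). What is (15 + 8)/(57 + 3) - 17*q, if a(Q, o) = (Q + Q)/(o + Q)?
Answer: 41333/60 ≈ 688.88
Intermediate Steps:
a(Q, o) = 2*Q/(Q + o) (a(Q, o) = (2*Q)/(Q + o) = 2*Q/(Q + o))
q = -81/2 (q = -18*(-9)/(-9 + 5) = -18*(-9)/(-4) = -18*(-9)*(-1)/4 = -9*9/2 = -81/2 ≈ -40.500)
(15 + 8)/(57 + 3) - 17*q = (15 + 8)/(57 + 3) - 17*(-81/2) = 23/60 + 1377/2 = 41333/60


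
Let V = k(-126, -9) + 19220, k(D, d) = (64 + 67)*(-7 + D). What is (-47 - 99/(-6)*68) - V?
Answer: -722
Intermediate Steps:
k(D, d) = -917 + 131*D (k(D, d) = 131*(-7 + D) = -917 + 131*D)
V = 1797 (V = (-917 + 131*(-126)) + 19220 = (-917 - 16506) + 19220 = -17423 + 19220 = 1797)
(-47 - 99/(-6)*68) - V = (-47 - 99/(-6)*68) - 1*1797 = (-47 - 99*(-1/6)*68) - 1797 = (-47 + (33/2)*68) - 1797 = (-47 + 1122) - 1797 = 1075 - 1797 = -722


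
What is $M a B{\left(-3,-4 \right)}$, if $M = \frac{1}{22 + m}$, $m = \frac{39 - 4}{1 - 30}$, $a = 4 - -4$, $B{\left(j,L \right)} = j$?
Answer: $- \frac{232}{201} \approx -1.1542$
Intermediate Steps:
$a = 8$ ($a = 4 + 4 = 8$)
$m = - \frac{35}{29}$ ($m = \frac{35}{-29} = 35 \left(- \frac{1}{29}\right) = - \frac{35}{29} \approx -1.2069$)
$M = \frac{29}{603}$ ($M = \frac{1}{22 - \frac{35}{29}} = \frac{1}{\frac{603}{29}} = \frac{29}{603} \approx 0.048093$)
$M a B{\left(-3,-4 \right)} = \frac{29 \cdot 8 \left(-3\right)}{603} = \frac{29}{603} \left(-24\right) = - \frac{232}{201}$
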